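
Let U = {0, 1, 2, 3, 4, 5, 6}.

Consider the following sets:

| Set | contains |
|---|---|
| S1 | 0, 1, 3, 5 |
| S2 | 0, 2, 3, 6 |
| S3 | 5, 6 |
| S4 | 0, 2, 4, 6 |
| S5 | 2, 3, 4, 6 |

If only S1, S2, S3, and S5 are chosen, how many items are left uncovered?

0

Union of S1, S2, S3, S5 = {0, 1, 2, 3, 4, 5, 6} — that's every item, so 0 are uncovered.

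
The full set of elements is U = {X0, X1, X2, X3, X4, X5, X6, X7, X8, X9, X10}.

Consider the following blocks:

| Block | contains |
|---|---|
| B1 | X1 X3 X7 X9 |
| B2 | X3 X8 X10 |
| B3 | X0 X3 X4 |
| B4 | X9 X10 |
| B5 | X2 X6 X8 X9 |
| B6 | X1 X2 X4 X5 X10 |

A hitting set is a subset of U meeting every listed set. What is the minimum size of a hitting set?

The 3 elements {X2, X3, X9} hit every block.
No choice of 2 elements meets every block, so 3 is the minimum.

3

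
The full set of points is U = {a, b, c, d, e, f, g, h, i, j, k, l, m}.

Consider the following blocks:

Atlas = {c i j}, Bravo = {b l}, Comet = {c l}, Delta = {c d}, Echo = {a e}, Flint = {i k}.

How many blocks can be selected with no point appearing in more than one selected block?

4

Bravo, Delta, Echo, Flint are pairwise disjoint (Bravo={b,l}; Delta={c,d}; Echo={a,e}; Flint={i,k}).
Every remaining block overlaps one of these, and no 5 of the listed blocks are pairwise disjoint, so 4 is the maximum.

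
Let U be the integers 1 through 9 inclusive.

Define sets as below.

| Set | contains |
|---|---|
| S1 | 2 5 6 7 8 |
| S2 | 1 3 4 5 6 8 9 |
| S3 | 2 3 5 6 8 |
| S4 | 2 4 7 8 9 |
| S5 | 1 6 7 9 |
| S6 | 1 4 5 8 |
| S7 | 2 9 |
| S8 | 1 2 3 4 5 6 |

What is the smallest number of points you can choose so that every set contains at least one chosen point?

2

Take H = {5, 9}. Each listed set contains at least one of these, so H is a hitting set of size 2.
The sets S6, S7 are pairwise disjoint, so any hitting set needs a separate point for each — at least 2. Hence 2 is optimal.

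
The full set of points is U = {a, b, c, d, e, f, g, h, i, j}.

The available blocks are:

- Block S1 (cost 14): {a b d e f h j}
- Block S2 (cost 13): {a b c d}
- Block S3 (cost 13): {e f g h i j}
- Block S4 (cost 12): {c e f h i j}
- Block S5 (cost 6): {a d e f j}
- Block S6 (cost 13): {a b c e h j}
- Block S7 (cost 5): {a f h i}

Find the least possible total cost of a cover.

S2, S3 together cover every point (S2 ∪ S3 = {a, b, c, d, e, f, g, h, i, j}); total cost 13 + 13 = 26.
The greedy pick S5, S7, S2, S3 costs 37; no covering selection beats 26.

26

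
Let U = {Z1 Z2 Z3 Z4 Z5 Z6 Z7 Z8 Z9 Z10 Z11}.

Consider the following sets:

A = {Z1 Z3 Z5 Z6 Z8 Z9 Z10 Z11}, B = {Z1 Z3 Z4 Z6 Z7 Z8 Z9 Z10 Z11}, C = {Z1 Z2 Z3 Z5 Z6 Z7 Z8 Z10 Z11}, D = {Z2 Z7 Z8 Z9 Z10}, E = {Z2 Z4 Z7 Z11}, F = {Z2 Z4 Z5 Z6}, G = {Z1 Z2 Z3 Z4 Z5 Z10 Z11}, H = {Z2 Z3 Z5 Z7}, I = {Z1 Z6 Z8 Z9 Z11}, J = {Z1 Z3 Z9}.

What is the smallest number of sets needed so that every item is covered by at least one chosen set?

B and G together: B ∪ G = {Z1, Z2, Z3, Z4, Z5, Z6, Z7, Z8, Z9, Z10, Z11} — every item is covered.
No single set has all 11 items (the largest, B, has 9), so 2 is optimal.

2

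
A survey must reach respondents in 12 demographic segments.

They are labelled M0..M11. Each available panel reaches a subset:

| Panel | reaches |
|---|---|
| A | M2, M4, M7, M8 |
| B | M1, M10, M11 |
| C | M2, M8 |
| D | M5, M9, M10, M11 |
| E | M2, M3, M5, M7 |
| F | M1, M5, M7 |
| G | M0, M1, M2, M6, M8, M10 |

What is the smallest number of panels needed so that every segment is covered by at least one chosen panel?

Take {A, D, E, G}. Their union is {M0, M1, M2, M3, M4, M5, M6, M7, M8, M9, M10, M11}, which is all 12 segments.
No 3 of the 7 panels cover everything (all 35 combinations miss at least one segment), so 4 is optimal.

4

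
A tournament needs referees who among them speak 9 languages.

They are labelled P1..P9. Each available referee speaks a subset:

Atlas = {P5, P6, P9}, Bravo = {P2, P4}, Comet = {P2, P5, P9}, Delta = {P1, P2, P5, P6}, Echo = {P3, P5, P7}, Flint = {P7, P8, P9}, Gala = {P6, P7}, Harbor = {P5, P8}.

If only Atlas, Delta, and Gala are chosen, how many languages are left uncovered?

Union of Atlas, Delta, Gala = {P1, P2, P5, P6, P7, P9}.
Not covered: P3, P4, P8 — 3 languages.

3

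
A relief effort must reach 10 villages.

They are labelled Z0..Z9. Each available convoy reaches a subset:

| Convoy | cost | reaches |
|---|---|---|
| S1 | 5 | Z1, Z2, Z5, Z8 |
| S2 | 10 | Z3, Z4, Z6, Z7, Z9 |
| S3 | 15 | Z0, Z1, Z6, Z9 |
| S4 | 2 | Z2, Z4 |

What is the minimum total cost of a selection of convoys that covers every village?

S1, S2, S3 together cover every village (S1 ∪ S2 ∪ S3 = {Z0, Z1, Z2, Z3, Z4, Z5, Z6, Z7, Z8, Z9}); total cost 5 + 10 + 15 = 30.
The greedy pick S4, S1, S2, S3 costs 32; no covering selection beats 30.

30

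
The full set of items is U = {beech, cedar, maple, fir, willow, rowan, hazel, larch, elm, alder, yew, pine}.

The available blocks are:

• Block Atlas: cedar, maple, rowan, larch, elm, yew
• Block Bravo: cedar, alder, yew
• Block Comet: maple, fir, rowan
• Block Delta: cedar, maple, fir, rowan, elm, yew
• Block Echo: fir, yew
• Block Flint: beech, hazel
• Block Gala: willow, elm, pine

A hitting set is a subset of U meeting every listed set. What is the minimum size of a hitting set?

4

Take H = {beech, cedar, fir, pine}. Each listed block contains at least one of these, so H is a hitting set of size 4.
The blocks Bravo, Comet, Flint, Gala are pairwise disjoint, so any hitting set needs a separate item for each — at least 4. Hence 4 is optimal.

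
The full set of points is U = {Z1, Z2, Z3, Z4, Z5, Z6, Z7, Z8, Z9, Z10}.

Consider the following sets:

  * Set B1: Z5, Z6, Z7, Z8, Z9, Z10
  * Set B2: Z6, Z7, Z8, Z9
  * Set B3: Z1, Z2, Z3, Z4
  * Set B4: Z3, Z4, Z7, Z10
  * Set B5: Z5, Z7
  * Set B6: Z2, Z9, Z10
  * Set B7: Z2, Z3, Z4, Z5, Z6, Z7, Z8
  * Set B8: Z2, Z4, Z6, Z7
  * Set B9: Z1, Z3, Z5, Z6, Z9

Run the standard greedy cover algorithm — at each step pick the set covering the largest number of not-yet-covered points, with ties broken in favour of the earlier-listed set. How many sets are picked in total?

3

Greedy: pick B7 (covers 7 new) → pick B1 (covers 2 new) → pick B3 (covers 1 new). Total picks: 3.
(The true minimum cover uses only 2 sets, so greedy is not optimal here.)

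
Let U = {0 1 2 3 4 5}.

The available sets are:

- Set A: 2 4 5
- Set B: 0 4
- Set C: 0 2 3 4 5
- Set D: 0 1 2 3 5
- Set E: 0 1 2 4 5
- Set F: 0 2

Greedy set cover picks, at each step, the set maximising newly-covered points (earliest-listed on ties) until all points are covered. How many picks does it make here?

2

Greedy: pick C (covers 5 new) → pick D (covers 1 new). Total picks: 2.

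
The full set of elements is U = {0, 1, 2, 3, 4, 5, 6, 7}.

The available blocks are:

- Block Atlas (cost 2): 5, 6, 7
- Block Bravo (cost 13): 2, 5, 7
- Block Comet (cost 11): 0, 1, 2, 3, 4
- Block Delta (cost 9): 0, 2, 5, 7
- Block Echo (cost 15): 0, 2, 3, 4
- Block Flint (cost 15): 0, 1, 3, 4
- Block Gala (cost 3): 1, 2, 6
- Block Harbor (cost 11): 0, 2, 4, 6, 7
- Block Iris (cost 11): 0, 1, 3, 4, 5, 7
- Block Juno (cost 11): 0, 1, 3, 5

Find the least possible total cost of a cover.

Atlas, Comet together cover every element (Atlas ∪ Comet = {0, 1, 2, 3, 4, 5, 6, 7}); total cost 2 + 11 = 13.
The greedy pick Atlas, Gala, Comet costs 16; no covering selection beats 13.

13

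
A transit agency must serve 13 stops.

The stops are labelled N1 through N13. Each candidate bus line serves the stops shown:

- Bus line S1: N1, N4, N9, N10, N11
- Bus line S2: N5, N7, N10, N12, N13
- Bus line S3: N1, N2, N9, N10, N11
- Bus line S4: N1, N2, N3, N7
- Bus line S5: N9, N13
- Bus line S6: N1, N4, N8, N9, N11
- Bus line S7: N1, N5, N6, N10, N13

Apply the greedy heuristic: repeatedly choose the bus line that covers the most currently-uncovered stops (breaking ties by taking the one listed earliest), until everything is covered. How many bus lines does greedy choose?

5

Greedy: pick S1 (covers 5 new) → pick S2 (covers 4 new) → pick S4 (covers 2 new) → pick S6 (covers 1 new) → pick S7 (covers 1 new). Total picks: 5.
(The true minimum cover uses only 4 bus lines, so greedy is not optimal here.)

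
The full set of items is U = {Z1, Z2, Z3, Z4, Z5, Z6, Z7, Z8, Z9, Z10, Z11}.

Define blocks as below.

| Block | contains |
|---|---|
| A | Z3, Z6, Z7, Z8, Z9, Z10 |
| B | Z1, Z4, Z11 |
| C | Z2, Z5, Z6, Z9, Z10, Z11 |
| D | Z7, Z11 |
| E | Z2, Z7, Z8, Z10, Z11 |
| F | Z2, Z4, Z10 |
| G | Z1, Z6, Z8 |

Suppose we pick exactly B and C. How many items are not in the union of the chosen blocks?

Union of B, C = {Z1, Z2, Z4, Z5, Z6, Z9, Z10, Z11}.
Not covered: Z3, Z7, Z8 — 3 items.

3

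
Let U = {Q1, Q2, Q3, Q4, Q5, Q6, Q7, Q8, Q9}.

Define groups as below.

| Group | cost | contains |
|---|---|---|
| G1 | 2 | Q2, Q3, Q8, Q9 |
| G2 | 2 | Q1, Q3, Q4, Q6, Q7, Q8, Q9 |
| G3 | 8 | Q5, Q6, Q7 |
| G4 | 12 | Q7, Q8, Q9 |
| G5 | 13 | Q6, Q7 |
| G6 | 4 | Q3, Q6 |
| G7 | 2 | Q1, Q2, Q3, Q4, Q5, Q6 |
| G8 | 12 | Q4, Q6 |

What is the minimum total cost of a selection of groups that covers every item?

G2, G7 together cover every item (G2 ∪ G7 = {Q1, Q2, Q3, Q4, Q5, Q6, Q7, Q8, Q9}); total cost 2 + 2 = 4.
No covering selection has total cost below 4.

4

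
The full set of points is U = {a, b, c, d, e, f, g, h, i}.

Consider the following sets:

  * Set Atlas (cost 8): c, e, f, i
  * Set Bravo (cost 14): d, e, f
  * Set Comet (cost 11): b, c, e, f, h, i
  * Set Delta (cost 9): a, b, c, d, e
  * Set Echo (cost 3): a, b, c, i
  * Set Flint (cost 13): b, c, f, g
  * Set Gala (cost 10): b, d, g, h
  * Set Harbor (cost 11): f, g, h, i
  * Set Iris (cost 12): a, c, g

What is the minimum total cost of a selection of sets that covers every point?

20

Delta, Harbor together cover every point (Delta ∪ Harbor = {a, b, c, d, e, f, g, h, i}); total cost 9 + 11 = 20.
The greedy pick Echo, Gala, Atlas costs 21; no covering selection beats 20.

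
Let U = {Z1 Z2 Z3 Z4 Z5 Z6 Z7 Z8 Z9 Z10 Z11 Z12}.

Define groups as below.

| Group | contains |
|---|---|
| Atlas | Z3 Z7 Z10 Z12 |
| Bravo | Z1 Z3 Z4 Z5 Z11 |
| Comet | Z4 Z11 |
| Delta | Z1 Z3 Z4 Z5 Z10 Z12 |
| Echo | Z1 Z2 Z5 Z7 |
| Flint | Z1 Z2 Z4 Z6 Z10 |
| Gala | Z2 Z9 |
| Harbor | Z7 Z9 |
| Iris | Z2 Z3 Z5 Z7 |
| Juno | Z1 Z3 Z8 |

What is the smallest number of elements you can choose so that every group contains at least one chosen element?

4

Take H = {Z1, Z2, Z4, Z7}. Each listed group contains at least one of these, so H is a hitting set of size 4.
No choice of 3 elements meets every group, so 4 is the minimum.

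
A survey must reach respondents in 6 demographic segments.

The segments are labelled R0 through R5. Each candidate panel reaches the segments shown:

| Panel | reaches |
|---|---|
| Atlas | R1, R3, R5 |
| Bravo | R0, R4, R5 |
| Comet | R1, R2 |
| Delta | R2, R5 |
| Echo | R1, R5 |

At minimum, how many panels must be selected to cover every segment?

3

Atlas and Bravo and Comet together: Atlas ∪ Bravo ∪ Comet = {R0, R1, R2, R3, R4, R5} — every segment is covered.
Only Bravo contains R0, so Bravo is forced; the remaining 3 segments need at least 2 more panels (each remaining panel adds at most 2) — so at least 3 panels are needed, and 3 is optimal.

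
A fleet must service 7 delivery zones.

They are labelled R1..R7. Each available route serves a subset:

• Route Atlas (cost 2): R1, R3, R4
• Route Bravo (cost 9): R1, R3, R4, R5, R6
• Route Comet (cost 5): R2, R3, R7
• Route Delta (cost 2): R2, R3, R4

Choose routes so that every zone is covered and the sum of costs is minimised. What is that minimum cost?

Bravo, Comet together cover every zone (Bravo ∪ Comet = {R1, R2, R3, R4, R5, R6, R7}); total cost 9 + 5 = 14.
The greedy pick Atlas, Delta, Bravo, Comet costs 18; no covering selection beats 14.

14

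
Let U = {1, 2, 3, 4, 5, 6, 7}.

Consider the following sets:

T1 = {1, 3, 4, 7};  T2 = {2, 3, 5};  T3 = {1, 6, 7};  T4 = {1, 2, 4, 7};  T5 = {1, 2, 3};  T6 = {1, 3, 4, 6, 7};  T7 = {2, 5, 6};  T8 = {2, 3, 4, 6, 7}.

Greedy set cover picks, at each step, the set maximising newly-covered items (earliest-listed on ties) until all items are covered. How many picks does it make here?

Greedy: pick T6 (covers 5 new) → pick T2 (covers 2 new). Total picks: 2.

2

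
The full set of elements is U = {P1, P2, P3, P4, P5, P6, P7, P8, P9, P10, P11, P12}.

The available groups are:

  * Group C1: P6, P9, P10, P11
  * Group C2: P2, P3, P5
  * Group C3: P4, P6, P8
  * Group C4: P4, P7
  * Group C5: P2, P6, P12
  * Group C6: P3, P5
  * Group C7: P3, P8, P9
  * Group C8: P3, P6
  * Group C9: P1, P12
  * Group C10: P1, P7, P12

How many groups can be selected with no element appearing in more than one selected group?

C1, C4, C6, C9 are pairwise disjoint (C1={P6,P9,P10,P11}; C4={P4,P7}; C6={P3,P5}; C9={P1,P12}).
Every remaining group overlaps one of these, and no 5 of the listed groups are pairwise disjoint, so 4 is the maximum.

4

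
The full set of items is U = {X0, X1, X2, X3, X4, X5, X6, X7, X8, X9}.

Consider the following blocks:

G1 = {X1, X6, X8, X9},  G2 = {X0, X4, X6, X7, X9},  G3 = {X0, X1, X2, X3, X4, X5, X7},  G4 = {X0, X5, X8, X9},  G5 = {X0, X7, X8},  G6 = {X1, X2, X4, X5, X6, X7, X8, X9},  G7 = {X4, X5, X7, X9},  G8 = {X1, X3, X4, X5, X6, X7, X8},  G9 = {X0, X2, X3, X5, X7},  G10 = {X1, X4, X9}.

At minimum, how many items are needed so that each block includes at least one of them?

2

The 2 items {X7, X9} hit every block.
The blocks G5, G10 are pairwise disjoint, so any hitting set needs a separate item for each — at least 2. Hence 2 is optimal.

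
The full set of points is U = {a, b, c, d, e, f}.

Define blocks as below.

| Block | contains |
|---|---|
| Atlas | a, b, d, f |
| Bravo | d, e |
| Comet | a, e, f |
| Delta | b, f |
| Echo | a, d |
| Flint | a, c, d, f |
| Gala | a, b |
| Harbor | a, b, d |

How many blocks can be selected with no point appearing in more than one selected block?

2

Bravo, Gala are pairwise disjoint (Bravo={d,e}; Gala={a,b}).
Every remaining block overlaps one of these, and no 3 of the listed blocks are pairwise disjoint, so 2 is the maximum.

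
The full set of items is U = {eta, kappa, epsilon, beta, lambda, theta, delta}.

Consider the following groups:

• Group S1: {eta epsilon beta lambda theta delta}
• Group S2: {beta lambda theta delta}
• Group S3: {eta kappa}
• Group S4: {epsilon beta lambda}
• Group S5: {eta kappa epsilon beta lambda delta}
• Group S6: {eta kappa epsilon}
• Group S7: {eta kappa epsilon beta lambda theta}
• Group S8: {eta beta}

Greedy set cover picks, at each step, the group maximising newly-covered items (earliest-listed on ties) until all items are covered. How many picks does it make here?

2

Greedy: pick S1 (covers 6 new) → pick S3 (covers 1 new). Total picks: 2.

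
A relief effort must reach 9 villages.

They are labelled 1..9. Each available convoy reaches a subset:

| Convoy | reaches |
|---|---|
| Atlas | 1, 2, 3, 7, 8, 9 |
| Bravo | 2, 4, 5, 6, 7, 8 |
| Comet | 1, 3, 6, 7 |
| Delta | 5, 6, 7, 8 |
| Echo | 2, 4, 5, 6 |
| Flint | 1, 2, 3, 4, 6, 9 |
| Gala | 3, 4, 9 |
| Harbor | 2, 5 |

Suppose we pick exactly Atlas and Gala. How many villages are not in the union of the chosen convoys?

Union of Atlas, Gala = {1, 2, 3, 4, 7, 8, 9}.
Not covered: 5, 6 — 2 villages.

2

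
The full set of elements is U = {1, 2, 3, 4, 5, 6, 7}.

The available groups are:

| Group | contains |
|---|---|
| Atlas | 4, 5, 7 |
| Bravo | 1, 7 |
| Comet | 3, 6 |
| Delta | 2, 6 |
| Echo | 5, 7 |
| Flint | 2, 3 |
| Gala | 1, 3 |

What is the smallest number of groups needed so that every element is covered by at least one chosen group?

3

Atlas, Delta, and Gala cover everything between them: the union {1, 2, 3, 4, 5, 6, 7} is all of U.
Each group has at most 3 elements, and 2·3 = 6 < 7 — so at least 3 groups are needed, and 3 is optimal.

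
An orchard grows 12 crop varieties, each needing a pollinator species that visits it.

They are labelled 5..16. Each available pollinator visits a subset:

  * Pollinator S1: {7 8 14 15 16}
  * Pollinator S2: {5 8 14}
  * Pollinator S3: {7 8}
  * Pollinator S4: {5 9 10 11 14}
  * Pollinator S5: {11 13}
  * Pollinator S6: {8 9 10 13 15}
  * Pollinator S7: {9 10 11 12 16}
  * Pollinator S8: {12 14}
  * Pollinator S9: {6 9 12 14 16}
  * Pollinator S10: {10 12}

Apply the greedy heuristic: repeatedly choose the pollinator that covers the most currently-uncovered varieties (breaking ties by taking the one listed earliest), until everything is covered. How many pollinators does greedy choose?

Greedy: pick S1 (covers 5 new) → pick S4 (covers 4 new) → pick S9 (covers 2 new) → pick S5 (covers 1 new). Total picks: 4.

4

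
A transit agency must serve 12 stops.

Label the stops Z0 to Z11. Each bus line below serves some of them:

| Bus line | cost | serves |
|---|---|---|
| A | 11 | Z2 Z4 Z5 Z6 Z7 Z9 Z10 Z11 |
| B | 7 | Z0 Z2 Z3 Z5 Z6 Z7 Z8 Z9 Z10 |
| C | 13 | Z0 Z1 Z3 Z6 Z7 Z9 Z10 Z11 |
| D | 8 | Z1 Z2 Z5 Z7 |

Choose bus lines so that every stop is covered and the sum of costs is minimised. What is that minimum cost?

26

A, B, D together cover every stop (A ∪ B ∪ D = {Z0, Z1, Z2, Z3, Z4, Z5, Z6, Z7, Z8, Z9, Z10, Z11}); total cost 11 + 7 + 8 = 26.
No covering selection has total cost below 26.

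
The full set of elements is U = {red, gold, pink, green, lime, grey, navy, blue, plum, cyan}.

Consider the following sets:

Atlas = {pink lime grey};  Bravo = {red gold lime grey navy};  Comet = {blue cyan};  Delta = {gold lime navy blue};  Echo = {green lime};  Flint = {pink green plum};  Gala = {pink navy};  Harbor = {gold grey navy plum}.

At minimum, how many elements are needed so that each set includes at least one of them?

H = {pink, lime, plum, cyan} meets every set (each contains at least one member of H), and |H| = 4.
No choice of 3 elements meets every set, so 4 is the minimum.

4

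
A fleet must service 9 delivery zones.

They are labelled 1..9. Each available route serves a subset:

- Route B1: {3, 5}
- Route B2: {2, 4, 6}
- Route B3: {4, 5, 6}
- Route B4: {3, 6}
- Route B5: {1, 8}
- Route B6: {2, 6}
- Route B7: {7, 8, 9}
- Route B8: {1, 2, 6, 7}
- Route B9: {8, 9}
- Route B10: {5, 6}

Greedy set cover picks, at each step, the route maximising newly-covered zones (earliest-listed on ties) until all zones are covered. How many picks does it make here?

Greedy: pick B8 (covers 4 new) → pick B1 (covers 2 new) → pick B7 (covers 2 new) → pick B2 (covers 1 new). Total picks: 4.

4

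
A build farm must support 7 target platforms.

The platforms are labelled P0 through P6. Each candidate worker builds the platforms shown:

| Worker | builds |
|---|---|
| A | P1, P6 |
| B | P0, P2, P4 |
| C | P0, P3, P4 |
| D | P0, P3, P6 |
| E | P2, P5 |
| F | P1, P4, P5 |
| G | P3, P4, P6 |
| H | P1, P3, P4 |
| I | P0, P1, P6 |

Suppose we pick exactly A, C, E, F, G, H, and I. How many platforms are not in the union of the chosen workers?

Union of A, C, E, F, G, H, I = {P0, P1, P2, P3, P4, P5, P6} — that's every platform, so 0 are uncovered.

0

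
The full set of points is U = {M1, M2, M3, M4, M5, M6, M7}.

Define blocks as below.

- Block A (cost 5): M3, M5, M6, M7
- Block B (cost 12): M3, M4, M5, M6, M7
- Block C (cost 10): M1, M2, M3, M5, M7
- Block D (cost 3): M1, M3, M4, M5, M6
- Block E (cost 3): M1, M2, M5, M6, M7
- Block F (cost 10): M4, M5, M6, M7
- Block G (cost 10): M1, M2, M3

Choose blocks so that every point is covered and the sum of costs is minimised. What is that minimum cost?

6

D, E together cover every point (D ∪ E = {M1, M2, M3, M4, M5, M6, M7}); total cost 3 + 3 = 6.
No covering selection has total cost below 6.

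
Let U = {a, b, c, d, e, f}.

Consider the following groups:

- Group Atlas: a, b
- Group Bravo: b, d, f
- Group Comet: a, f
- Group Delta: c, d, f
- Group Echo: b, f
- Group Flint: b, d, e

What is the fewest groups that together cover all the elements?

3

Atlas, Delta, and Flint cover everything between them: the union {a, b, c, d, e, f} is all of U.
Only Delta contains c, so Delta is forced; the remaining 3 elements need at least 2 more groups (each remaining group adds at most 2) — so at least 3 groups are needed, and 3 is optimal.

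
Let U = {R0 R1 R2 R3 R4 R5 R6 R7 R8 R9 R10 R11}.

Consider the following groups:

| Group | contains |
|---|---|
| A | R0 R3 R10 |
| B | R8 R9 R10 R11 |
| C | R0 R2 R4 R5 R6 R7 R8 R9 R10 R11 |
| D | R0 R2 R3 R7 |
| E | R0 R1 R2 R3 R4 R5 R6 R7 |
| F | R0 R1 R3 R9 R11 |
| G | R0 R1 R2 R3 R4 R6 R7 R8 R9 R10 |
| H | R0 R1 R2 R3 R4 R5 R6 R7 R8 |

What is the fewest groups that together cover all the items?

C and G cover everything between them: the union {R0, R1, R2, R3, R4, R5, R6, R7, R8, R9, R10, R11} is all of U.
No single group has all 12 items (the largest, C, has 10), so 2 is optimal.

2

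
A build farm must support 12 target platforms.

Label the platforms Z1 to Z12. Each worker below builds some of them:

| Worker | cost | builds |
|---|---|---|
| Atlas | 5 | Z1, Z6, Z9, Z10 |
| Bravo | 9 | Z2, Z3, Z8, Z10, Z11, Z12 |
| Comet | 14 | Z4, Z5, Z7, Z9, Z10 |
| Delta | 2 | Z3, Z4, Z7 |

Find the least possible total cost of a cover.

Atlas, Bravo, Comet together cover every platform (Atlas ∪ Bravo ∪ Comet = {Z1, Z2, Z3, Z4, Z5, Z6, Z7, Z8, Z9, Z10, Z11, Z12}); total cost 5 + 9 + 14 = 28.
The greedy pick Delta, Atlas, Bravo, Comet costs 30; no covering selection beats 28.

28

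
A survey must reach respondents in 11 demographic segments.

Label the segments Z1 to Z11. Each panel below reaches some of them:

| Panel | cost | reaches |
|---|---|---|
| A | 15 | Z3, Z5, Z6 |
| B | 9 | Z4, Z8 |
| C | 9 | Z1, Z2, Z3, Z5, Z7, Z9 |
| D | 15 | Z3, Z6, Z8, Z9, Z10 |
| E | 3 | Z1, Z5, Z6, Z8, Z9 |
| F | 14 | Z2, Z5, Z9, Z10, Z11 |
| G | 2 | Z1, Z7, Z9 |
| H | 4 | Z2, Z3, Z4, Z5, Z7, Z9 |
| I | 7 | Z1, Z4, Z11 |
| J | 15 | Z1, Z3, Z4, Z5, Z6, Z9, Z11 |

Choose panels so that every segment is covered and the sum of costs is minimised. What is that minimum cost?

21

E, F, H together cover every segment (E ∪ F ∪ H = {Z1, Z2, Z3, Z4, Z5, Z6, Z7, Z8, Z9, Z10, Z11}); total cost 3 + 14 + 4 = 21.
No covering selection has total cost below 21.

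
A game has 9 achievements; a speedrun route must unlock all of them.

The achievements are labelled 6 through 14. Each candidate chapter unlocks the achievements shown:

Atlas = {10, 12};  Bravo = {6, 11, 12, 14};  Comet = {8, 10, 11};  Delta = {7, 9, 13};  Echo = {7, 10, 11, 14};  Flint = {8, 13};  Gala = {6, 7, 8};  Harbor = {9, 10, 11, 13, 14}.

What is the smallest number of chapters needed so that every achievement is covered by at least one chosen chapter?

3

Take {Bravo, Comet, Delta}. Their union is {6, 7, 8, 9, 10, 11, 12, 13, 14}, which is all 9 achievements.
No 2 of the 8 chapters cover everything (all 28 combinations miss at least one achievement), so 3 is optimal.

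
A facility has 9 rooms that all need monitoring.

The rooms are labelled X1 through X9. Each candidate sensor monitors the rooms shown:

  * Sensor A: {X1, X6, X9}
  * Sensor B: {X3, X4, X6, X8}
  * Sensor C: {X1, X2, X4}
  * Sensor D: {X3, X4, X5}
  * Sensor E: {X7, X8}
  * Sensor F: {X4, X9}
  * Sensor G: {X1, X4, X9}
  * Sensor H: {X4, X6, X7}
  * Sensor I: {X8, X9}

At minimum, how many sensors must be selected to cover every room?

4

Take {C, D, H, I}. Their union is {X1, X2, X3, X4, X5, X6, X7, X8, X9}, which is all 9 rooms.
No 3 of the 9 sensors cover everything (all 84 combinations miss at least one room), so 4 is optimal.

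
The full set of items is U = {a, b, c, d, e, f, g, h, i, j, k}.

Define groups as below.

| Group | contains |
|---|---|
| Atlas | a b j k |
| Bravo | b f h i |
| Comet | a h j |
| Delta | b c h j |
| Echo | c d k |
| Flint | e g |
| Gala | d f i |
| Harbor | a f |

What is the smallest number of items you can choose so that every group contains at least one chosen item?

Take T = {a, b, d, e}. Each listed group contains at least one of these, so T is a hitting set of size 4.
No choice of 3 items meets every group, so 4 is the minimum.

4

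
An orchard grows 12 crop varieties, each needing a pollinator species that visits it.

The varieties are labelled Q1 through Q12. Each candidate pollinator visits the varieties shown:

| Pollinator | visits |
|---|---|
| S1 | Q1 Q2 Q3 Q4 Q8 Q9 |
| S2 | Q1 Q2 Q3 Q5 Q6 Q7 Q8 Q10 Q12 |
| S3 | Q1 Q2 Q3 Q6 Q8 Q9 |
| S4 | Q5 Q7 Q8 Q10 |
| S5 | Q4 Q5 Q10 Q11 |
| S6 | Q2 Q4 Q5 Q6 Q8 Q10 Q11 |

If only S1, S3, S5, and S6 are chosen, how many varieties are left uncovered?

Union of S1, S3, S5, S6 = {Q1, Q2, Q3, Q4, Q5, Q6, Q8, Q9, Q10, Q11}.
Not covered: Q7, Q12 — 2 varieties.

2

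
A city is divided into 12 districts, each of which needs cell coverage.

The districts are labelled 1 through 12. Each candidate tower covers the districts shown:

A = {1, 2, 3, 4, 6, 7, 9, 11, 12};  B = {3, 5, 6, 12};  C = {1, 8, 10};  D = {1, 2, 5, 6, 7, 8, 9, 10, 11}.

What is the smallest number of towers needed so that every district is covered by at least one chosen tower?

A and D together: A ∪ D = {1, 2, 3, 4, 5, 6, 7, 8, 9, 10, 11, 12} — every district is covered.
No single tower has all 12 districts (the largest, A, has 9), so 2 is optimal.

2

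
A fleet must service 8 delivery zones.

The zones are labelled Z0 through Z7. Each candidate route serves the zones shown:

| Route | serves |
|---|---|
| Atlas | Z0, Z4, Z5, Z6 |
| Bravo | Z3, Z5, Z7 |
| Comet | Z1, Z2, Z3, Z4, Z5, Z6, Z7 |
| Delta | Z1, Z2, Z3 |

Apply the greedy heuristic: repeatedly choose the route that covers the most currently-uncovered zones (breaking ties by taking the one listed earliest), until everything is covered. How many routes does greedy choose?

2

Greedy: pick Comet (covers 7 new) → pick Atlas (covers 1 new). Total picks: 2.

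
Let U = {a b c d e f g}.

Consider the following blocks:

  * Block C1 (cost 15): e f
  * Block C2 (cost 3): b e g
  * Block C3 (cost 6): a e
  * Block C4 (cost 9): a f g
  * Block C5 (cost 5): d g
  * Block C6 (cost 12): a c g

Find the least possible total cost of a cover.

C2, C4, C5, C6 together cover every point (C2 ∪ C4 ∪ C5 ∪ C6 = {a, b, c, d, e, f, g}); total cost 3 + 9 + 5 + 12 = 29.
No covering selection has total cost below 29.

29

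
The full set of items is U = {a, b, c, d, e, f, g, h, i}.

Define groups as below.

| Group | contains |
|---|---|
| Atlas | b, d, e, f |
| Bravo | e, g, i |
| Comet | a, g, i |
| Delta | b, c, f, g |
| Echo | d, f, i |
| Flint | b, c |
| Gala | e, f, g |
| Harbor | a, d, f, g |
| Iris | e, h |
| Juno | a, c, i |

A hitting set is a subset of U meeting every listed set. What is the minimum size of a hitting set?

4

Take T = {a, b, e, f}. Each listed group contains at least one of these, so T is a hitting set of size 4.
No choice of 3 items meets every group, so 4 is the minimum.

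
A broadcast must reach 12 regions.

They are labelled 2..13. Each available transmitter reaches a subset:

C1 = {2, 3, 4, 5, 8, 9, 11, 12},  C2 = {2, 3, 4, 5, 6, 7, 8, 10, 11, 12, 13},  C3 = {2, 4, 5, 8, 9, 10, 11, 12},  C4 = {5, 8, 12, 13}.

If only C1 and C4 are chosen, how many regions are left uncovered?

Union of C1, C4 = {2, 3, 4, 5, 8, 9, 11, 12, 13}.
Not covered: 6, 7, 10 — 3 regions.

3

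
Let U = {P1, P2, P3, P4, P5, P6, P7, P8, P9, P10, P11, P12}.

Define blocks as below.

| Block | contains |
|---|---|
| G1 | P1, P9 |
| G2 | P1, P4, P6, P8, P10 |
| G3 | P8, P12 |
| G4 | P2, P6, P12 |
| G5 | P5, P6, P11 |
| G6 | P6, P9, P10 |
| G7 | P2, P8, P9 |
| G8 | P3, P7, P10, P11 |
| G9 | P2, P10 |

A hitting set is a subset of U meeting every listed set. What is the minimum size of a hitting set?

The 4 items {P1, P6, P8, P10} hit every block.
The blocks G1, G3, G5, G9 are pairwise disjoint, so any hitting set needs a separate item for each — at least 4. Hence 4 is optimal.

4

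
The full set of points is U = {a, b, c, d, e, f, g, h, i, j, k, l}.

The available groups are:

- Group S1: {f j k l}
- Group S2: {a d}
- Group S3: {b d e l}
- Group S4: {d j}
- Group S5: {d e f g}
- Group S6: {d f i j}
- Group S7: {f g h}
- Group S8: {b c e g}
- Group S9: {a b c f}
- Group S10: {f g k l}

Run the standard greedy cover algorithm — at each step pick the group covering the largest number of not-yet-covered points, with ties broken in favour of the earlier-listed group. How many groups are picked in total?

Greedy: pick S1 (covers 4 new) → pick S8 (covers 4 new) → pick S2 (covers 2 new) → pick S6 (covers 1 new) → pick S7 (covers 1 new). Total picks: 5.

5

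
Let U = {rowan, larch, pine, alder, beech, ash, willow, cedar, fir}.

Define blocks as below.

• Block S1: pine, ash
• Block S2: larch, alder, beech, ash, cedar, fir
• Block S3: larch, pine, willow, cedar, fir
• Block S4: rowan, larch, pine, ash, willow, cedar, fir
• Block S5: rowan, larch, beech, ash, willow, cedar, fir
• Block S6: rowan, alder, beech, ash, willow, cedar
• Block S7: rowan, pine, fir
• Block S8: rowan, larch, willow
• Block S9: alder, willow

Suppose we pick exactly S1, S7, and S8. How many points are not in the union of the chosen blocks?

Union of S1, S7, S8 = {rowan, larch, pine, ash, willow, fir}.
Not covered: alder, beech, cedar — 3 points.

3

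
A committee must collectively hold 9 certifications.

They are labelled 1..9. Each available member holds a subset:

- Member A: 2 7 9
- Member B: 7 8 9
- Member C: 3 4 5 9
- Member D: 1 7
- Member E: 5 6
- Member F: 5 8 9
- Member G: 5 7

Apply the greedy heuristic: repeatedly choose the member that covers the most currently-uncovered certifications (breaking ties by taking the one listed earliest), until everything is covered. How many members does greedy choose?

5

Greedy: pick C (covers 4 new) → pick A (covers 2 new) → pick B (covers 1 new) → pick D (covers 1 new) → pick E (covers 1 new). Total picks: 5.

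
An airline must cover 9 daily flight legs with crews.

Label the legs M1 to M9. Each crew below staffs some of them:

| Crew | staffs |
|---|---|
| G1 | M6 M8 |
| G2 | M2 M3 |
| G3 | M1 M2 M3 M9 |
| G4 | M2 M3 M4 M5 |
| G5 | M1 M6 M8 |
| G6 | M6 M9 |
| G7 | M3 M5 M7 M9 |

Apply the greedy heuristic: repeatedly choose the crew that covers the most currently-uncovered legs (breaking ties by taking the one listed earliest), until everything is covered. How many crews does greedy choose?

4

Greedy: pick G3 (covers 4 new) → pick G1 (covers 2 new) → pick G4 (covers 2 new) → pick G7 (covers 1 new). Total picks: 4.
(The true minimum cover uses only 3 crews, so greedy is not optimal here.)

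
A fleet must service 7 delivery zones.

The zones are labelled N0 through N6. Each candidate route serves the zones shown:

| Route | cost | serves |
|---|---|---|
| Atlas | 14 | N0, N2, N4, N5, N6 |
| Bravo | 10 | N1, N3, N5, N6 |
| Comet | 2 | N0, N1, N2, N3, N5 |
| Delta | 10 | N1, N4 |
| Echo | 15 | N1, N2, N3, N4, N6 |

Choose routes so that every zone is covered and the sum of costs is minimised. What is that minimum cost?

Atlas, Comet together cover every zone (Atlas ∪ Comet = {N0, N1, N2, N3, N4, N5, N6}); total cost 14 + 2 = 16.
No covering selection has total cost below 16.

16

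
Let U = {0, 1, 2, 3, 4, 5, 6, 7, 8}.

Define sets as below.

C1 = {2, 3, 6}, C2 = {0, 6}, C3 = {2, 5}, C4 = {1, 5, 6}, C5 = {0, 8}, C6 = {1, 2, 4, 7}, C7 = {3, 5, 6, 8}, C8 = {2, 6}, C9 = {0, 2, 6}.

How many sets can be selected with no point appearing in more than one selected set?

2

C3, C5 are pairwise disjoint (C3={2,5}; C5={0,8}).
Every remaining set overlaps one of these, and no 3 of the listed sets are pairwise disjoint, so 2 is the maximum.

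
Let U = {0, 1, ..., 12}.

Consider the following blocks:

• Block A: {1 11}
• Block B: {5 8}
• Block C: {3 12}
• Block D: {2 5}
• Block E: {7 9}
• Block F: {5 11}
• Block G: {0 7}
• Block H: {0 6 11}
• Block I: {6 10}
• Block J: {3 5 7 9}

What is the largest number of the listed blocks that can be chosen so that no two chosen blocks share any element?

A, C, D, E, I are pairwise disjoint (A={1,11}; C={3,12}; D={2,5}; E={7,9}; I={6,10}).
Every remaining block overlaps one of these, and no 6 of the listed blocks are pairwise disjoint, so 5 is the maximum.

5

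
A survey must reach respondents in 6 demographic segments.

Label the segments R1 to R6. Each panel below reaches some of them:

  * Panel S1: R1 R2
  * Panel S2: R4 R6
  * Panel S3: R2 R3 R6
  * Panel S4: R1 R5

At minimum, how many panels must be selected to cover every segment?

Take {S2, S3, S4}. Their union is {R1, R2, R3, R4, R5, R6}, which is all 6 segments.
Only S3 contains R3, so S3 is forced; the remaining 3 segments need at least 2 more panels (each remaining panel adds at most 2) — so at least 3 panels are needed, and 3 is optimal.

3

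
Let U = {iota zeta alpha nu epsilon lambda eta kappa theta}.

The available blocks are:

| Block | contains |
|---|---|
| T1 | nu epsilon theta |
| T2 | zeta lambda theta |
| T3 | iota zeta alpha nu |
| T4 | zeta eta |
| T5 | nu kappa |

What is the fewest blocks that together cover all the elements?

T1, T2, T3, T4, and T5 cover everything between them: the union {iota, zeta, alpha, nu, epsilon, lambda, eta, kappa, theta} is all of U.
No 4 of the 5 blocks cover everything (all 5 combinations miss at least one element), so 5 is optimal.

5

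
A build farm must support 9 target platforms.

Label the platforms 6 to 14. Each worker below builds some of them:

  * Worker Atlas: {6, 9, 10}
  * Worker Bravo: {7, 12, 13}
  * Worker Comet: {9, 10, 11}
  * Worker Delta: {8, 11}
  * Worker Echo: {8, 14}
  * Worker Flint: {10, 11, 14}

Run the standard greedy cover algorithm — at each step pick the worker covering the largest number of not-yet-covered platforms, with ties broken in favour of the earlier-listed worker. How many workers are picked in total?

Greedy: pick Atlas (covers 3 new) → pick Bravo (covers 3 new) → pick Delta (covers 2 new) → pick Echo (covers 1 new). Total picks: 4.

4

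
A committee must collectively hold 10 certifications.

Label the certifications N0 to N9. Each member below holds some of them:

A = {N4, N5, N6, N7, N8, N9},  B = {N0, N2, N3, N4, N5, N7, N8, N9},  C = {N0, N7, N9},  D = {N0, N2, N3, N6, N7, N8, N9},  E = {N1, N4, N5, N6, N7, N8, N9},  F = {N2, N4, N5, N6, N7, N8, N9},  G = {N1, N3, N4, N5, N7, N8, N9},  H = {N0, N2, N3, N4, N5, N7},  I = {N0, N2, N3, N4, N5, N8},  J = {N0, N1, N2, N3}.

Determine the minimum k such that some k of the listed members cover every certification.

E and J together: E ∪ J = {N0, N1, N2, N3, N4, N5, N6, N7, N8, N9} — every certification is covered.
No single member has all 10 certifications (the largest, B, has 8), so 2 is optimal.

2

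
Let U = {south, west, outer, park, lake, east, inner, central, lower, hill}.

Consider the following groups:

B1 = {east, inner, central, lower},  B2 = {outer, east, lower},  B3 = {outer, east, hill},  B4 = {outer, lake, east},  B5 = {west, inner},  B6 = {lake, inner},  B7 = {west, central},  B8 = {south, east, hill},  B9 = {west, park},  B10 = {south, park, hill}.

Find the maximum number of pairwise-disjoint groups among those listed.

B2, B6, B7, B10 are pairwise disjoint (B2={outer,east,lower}; B6={lake,inner}; B7={west,central}; B10={south,park,hill}).
Every remaining group overlaps one of these, and no 5 of the listed groups are pairwise disjoint, so 4 is the maximum.

4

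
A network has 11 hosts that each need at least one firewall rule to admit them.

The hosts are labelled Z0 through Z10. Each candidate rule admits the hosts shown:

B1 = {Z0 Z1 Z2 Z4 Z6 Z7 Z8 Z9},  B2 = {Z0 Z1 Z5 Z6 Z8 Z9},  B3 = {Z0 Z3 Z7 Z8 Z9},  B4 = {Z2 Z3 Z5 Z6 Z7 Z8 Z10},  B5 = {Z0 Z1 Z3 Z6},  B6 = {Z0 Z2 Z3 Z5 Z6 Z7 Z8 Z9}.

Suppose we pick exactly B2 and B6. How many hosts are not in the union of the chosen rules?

2

Union of B2, B6 = {Z0, Z1, Z2, Z3, Z5, Z6, Z7, Z8, Z9}.
Not covered: Z4, Z10 — 2 hosts.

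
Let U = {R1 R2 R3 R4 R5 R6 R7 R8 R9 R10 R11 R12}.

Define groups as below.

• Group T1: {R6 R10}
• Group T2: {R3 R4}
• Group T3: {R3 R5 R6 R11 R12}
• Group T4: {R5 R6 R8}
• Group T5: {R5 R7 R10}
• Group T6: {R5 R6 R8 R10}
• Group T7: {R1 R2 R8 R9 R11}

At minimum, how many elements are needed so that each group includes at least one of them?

3

The 3 elements {R3, R8, R10} hit every group.
The groups T2, T5, T7 are pairwise disjoint, so any hitting set needs a separate element for each — at least 3. Hence 3 is optimal.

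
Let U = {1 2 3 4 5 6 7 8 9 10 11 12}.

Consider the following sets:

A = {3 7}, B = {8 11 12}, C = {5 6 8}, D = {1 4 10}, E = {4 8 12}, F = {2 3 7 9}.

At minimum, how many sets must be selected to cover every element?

4

B, C, D, and F cover everything between them: the union {1, 2, 3, 4, 5, 6, 7, 8, 9, 10, 11, 12} is all of U.
Only D contains 1, so D is forced; the remaining 9 elements need at least 3 more sets (each remaining set adds at most 4) — so at least 4 sets are needed, and 4 is optimal.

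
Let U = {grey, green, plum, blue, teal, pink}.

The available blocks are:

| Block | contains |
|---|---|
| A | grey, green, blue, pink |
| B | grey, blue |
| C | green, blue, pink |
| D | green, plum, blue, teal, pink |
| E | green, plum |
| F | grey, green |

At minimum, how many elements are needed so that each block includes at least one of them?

2

Take H = {grey, green}. Each listed block contains at least one of these, so H is a hitting set of size 2.
The blocks B, E are pairwise disjoint, so any hitting set needs a separate element for each — at least 2. Hence 2 is optimal.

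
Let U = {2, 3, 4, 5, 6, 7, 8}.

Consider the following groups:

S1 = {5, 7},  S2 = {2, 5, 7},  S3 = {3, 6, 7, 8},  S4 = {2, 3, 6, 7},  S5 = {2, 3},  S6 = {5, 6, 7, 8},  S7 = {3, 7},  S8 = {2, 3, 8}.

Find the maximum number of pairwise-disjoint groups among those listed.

2

S5, S6 are pairwise disjoint (S5={2,3}; S6={5,6,7,8}).
Every remaining group overlaps one of these, and no 3 of the listed groups are pairwise disjoint, so 2 is the maximum.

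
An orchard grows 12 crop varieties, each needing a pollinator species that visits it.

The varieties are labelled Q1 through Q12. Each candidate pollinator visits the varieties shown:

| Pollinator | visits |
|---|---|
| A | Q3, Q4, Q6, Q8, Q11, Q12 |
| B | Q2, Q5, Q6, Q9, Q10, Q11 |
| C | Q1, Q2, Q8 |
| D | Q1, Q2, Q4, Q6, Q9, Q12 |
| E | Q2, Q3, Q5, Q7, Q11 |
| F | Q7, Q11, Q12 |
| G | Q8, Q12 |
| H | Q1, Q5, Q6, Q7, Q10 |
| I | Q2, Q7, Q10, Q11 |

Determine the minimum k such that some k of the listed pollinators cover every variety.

A and D and H together: A ∪ D ∪ H = {Q1, Q2, Q3, Q4, Q5, Q6, Q7, Q8, Q9, Q10, Q11, Q12} — every variety is covered.
No 2 of the 9 pollinators cover everything (all 36 combinations miss at least one variety), so 3 is optimal.

3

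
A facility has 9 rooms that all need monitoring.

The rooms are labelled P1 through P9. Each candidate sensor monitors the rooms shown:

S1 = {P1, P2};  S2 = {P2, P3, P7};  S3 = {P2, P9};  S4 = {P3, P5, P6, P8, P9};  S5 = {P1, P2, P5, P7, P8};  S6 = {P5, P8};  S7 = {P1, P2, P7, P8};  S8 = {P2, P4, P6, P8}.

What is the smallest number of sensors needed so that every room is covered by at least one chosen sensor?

3

S4 and S7 and S8 together: S4 ∪ S7 ∪ S8 = {P1, P2, P3, P4, P5, P6, P7, P8, P9} — every room is covered.
Only S8 contains P4, so S8 is forced; the remaining 5 rooms need at least 2 more sensors (each remaining sensor adds at most 3) — so at least 3 sensors are needed, and 3 is optimal.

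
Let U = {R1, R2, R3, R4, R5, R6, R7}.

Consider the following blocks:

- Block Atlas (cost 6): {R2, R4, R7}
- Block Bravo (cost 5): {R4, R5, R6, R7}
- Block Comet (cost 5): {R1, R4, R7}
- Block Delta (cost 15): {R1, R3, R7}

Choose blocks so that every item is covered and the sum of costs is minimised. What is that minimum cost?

26

Atlas, Bravo, Delta together cover every item (Atlas ∪ Bravo ∪ Delta = {R1, R2, R3, R4, R5, R6, R7}); total cost 6 + 5 + 15 = 26.
The greedy pick Bravo, Comet, Atlas, Delta costs 31; no covering selection beats 26.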